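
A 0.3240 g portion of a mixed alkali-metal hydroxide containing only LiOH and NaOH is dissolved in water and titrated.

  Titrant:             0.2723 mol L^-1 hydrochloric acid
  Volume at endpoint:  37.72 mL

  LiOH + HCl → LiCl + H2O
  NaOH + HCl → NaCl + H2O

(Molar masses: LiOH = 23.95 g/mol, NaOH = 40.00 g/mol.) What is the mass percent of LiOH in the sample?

40.00 %

n(HCl) = 0.03772 × 0.2723 = 0.01027 mol
Let x = n(LiOH), y = n(NaOH).
Titrant: 1x + 1y = 0.01027;  mass: 23.95x + 40.00y = 0.3240
Solving, x = 5.411 × 10^-3 mol, y = 4.860 × 10^-3 mol
mass of LiOH = 5.411 × 10^-3 × 23.95 = 0.1296 g
% LiOH = 0.1296 / 0.3240 × 100 = 40.00 %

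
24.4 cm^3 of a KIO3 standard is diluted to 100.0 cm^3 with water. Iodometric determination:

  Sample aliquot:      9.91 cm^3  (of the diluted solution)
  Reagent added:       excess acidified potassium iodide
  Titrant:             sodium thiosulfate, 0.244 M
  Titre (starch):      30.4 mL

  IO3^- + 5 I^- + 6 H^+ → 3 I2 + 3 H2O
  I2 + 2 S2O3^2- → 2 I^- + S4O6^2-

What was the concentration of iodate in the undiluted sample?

n(S2O3^2-) = 0.0304 × 0.244 = 7.42 × 10^-3 mol
n(I2) = n(S2O3^2-)/2 = 3.71 × 10^-3 mol
From the 1:3 ratio, n(IO3^-) in the aliquot = 1/3 × 3.71 × 10^-3 = 1.24 × 10^-3 mol
[IO3^-]_dilute = 1.24 × 10^-3 / 0.00991 = 0.125 mol/L
[IO3^-]_original = 0.125 × 100.0/24.4 = 0.511 mol/L

0.511 M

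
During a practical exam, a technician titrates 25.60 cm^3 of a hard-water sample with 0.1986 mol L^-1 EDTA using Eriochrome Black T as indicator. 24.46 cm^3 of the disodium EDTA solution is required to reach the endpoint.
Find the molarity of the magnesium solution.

Mg^2+ + EDTA^4- → [Mg(EDTA)]^2-
n(EDTA) = 0.02446 L × 0.1986 mol/L = 4.858 × 10^-3 mol
n(Mg2+) = 4.858 × 10^-3 mol (1:1 mole ratio)
[Mg2+] = 4.858 × 10^-3 mol / 0.02560 L = 0.1898 mol/L

0.1898 mol/L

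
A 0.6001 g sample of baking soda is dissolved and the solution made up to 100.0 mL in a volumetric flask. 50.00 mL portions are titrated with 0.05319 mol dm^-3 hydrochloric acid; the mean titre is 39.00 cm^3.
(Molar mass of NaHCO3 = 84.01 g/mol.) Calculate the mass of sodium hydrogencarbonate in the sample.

NaHCO3 + HCl → NaCl + H2O + CO2
n(HCl) per titration = 0.03900 × 0.05319 = 2.074 × 10^-3 mol
n(NaHCO3) in each aliquot = 2.074 × 10^-3 mol (1:1 ratio)
n(NaHCO3) in the whole flask = 2.074 × 10^-3 × 100.0/50.00 = 4.149 × 10^-3 mol
mass of NaHCO3 = 4.149 × 10^-3 × 84.01 = 0.3485 g

0.3485 g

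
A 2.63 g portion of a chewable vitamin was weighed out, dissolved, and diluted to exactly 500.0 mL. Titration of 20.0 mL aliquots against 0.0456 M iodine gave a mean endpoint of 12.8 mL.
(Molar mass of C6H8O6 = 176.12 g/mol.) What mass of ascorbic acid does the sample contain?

2.57 g

C6H8O6 + I2 → C6H6O6 + 2 HI
n(I2) per titration = 0.0128 × 0.0456 = 5.84 × 10^-4 mol
n(C6H8O6) in each aliquot = 5.84 × 10^-4 mol (1:1 ratio)
n(C6H8O6) in the whole flask = 5.84 × 10^-4 × 500.0/20.0 = 0.0146 mol
mass of C6H8O6 = 0.0146 × 176.12 = 2.57 g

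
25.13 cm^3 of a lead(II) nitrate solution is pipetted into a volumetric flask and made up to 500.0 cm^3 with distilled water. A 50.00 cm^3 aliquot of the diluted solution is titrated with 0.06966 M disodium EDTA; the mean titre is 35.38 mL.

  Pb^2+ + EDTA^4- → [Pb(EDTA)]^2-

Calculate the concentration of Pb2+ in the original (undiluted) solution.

n(EDTA) = 0.03538 × 0.06966 = 2.465 × 10^-3 mol
n(Pb2+) in the aliquot = 2.465 × 10^-3 mol (1:1 ratio)
[Pb2+]_dilute = 2.465 × 10^-3 / 0.05000 = 0.04929 mol/L
Dilution factor = 500.0 / 25.13 = 19.90
[Pb2+]_stock = 0.04929 × 19.90 = 0.9807 mol/L

0.9807 M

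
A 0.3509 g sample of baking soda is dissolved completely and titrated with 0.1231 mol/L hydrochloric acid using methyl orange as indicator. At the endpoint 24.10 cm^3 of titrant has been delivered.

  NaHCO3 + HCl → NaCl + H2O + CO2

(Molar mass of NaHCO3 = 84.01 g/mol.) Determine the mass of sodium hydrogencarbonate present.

n(HCl) = 0.02410 L × 0.1231 mol/L = 2.967 × 10^-3 mol
n(NaHCO3) = 2.967 × 10^-3 mol (1:1 ratio)
mass of NaHCO3 = 2.967 × 10^-3 × 84.01 g/mol = 0.2492 g

0.2492 g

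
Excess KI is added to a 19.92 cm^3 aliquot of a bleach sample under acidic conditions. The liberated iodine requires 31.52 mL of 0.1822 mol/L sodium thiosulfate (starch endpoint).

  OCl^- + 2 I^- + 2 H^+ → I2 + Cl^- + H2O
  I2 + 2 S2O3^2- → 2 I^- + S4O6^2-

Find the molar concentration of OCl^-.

n(S2O3^2-) = 0.03152 × 0.1822 = 5.743 × 10^-3 mol
n(I2) = n(S2O3^2-)/2 = 2.871 × 10^-3 mol
n(OCl^-) in the aliquot = 2.871 × 10^-3 mol (1:1 ratio)
[OCl^-] = 2.871 × 10^-3 / 0.01992 = 0.1442 mol/L

0.1442 mol/L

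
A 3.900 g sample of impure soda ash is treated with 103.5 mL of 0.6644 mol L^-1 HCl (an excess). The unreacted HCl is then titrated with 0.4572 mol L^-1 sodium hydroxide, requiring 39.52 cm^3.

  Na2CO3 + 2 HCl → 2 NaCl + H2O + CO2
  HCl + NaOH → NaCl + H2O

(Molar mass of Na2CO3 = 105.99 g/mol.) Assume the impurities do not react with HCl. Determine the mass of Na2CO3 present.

2.687 g

n(HCl) added = 0.1035 × 0.6644 = 0.06877 mol
n(NaOH) used in back-titration = 0.03952 × 0.4572 = 0.01807 mol
n(HCl) left over = 0.01807 mol (1:1 ratio)
n(HCl) consumed by analyte = 0.06877 − 0.01807 = 0.05070 mol
From the 1:2 ratio, n(Na2CO3) = 1/2 × 0.05070 = 0.02535 mol
mass of Na2CO3 = 0.02535 × 105.99 = 2.687 g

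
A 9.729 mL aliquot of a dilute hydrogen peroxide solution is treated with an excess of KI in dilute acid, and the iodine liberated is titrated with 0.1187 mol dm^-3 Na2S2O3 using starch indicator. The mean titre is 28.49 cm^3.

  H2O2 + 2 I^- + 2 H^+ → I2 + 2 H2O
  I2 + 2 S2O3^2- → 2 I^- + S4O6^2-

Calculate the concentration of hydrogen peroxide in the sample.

0.1738 mol/L

n(S2O3^2-) = 0.02849 × 0.1187 = 3.382 × 10^-3 mol
n(I2) = n(S2O3^2-)/2 = 1.691 × 10^-3 mol
n(H2O2) in the aliquot = 1.691 × 10^-3 mol (1:1 ratio)
[H2O2] = 1.691 × 10^-3 / 0.009729 = 0.1738 mol/L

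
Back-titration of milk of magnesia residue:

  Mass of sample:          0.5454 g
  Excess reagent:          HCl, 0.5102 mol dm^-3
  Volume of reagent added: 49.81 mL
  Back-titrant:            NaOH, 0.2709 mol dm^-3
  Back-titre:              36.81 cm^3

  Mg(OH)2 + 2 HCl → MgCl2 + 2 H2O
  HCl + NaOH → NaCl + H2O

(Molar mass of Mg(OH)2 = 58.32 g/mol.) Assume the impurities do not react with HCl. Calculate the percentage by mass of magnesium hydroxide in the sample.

n(HCl) added = 0.04981 × 0.5102 = 0.02541 mol
n(NaOH) used in back-titration = 0.03681 × 0.2709 = 9.972 × 10^-3 mol
n(HCl) left over = 9.972 × 10^-3 mol (1:1 ratio)
n(HCl) consumed by analyte = 0.02541 − 9.972 × 10^-3 = 0.01544 mol
From the 1:2 ratio, n(Mg(OH)2) = 1/2 × 0.01544 = 7.721 × 10^-3 mol
mass of Mg(OH)2 = 7.721 × 10^-3 × 58.32 = 0.4503 g
% Mg(OH)2 = 0.4503 / 0.5454 × 100 = 82.56 %

82.56 %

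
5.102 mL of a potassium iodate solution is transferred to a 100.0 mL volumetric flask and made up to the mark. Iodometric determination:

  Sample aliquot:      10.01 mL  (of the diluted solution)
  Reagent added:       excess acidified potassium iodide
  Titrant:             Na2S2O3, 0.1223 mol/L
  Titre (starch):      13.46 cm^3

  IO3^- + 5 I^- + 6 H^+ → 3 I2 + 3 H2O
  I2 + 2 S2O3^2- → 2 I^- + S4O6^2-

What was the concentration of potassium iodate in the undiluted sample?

0.5372 mol/L

n(S2O3^2-) = 0.01346 × 0.1223 = 1.646 × 10^-3 mol
n(I2) = n(S2O3^2-)/2 = 8.231 × 10^-4 mol
From the 1:3 ratio, n(IO3^-) in the aliquot = 1/3 × 8.231 × 10^-4 = 2.744 × 10^-4 mol
[IO3^-]_dilute = 2.744 × 10^-4 / 0.01001 = 0.02741 mol/L
[IO3^-]_original = 0.02741 × 100.0/5.102 = 0.5372 mol/L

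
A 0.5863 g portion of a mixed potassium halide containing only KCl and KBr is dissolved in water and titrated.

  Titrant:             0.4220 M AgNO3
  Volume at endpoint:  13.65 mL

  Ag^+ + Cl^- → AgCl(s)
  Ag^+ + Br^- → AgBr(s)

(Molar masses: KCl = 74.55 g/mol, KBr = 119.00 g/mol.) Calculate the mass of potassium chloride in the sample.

n(AgNO3) = 0.01365 × 0.4220 = 5.760 × 10^-3 mol
Let x = n(KCl), y = n(KBr).
Titrant: 1x + 1y = 5.760 × 10^-3;  mass: 74.55x + 119.00y = 0.5863
Solving, x = 2.231 × 10^-3 mol, y = 3.529 × 10^-3 mol
mass of KCl = 2.231 × 10^-3 × 74.55 = 0.1663 g

0.1663 g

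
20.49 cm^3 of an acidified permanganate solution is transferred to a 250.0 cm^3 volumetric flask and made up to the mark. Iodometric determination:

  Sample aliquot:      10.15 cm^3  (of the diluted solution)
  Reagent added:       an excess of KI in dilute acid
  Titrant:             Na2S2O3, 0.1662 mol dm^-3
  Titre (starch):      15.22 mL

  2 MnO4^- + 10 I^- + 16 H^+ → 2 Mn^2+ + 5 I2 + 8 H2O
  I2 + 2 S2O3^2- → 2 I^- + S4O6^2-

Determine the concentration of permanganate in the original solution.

n(S2O3^2-) = 0.01522 × 0.1662 = 2.530 × 10^-3 mol
n(I2) = n(S2O3^2-)/2 = 1.265 × 10^-3 mol
From the 2:5 ratio, n(MnO4^-) in the aliquot = 2/5 × 1.265 × 10^-3 = 5.059 × 10^-4 mol
[MnO4^-]_dilute = 5.059 × 10^-4 / 0.01015 = 0.04984 mol/L
[MnO4^-]_original = 0.04984 × 250.0/20.49 = 0.6081 mol/L

0.6081 mol/L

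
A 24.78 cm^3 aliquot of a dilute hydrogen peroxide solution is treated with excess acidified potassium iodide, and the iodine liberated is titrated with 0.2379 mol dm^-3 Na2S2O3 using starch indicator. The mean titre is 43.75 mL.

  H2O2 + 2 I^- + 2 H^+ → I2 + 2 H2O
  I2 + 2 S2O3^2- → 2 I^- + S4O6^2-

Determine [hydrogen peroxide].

0.2100 mol/L

n(S2O3^2-) = 0.04375 × 0.2379 = 0.01041 mol
n(I2) = n(S2O3^2-)/2 = 5.204 × 10^-3 mol
n(H2O2) in the aliquot = 5.204 × 10^-3 mol (1:1 ratio)
[H2O2] = 5.204 × 10^-3 / 0.02478 = 0.2100 mol/L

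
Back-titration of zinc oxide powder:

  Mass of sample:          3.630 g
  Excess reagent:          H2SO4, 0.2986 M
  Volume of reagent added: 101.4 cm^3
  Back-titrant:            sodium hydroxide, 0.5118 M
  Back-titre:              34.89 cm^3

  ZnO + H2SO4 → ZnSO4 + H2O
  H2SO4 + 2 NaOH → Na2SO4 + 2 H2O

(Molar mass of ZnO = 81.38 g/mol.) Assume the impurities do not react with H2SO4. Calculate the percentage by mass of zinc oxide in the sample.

47.86 %

n(H2SO4) added = 0.1014 × 0.2986 = 0.03028 mol
n(NaOH) used in back-titration = 0.03489 × 0.5118 = 0.01786 mol
From the 1:2 ratio, n(H2SO4) left over = 1/2 × 0.01786 = 8.928 × 10^-3 mol
n(H2SO4) consumed by analyte = 0.03028 − 8.928 × 10^-3 = 0.02135 mol
n(ZnO) = 0.02135 mol (1:1 ratio)
mass of ZnO = 0.02135 × 81.38 = 1.737 g
% ZnO = 1.737 / 3.630 × 100 = 47.86 %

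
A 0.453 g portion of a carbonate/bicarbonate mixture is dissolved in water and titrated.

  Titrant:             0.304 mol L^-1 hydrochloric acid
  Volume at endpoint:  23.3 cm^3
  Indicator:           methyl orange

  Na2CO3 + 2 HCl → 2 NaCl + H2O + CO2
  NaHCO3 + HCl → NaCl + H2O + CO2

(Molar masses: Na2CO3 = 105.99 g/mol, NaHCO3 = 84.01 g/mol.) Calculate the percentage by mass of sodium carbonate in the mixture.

53.6 %

n(HCl) = 0.0233 × 0.304 = 7.08 × 10^-3 mol
Let x = n(Na2CO3), y = n(NaHCO3).
Titrant: 2x + 1y = 7.08 × 10^-3;  mass: 105.99x + 84.01y = 0.453
Solving, x = 2.29 × 10^-3 mol, y = 2.50 × 10^-3 mol
mass of Na2CO3 = 2.29 × 10^-3 × 105.99 = 0.243 g
% Na2CO3 = 0.243 / 0.453 × 100 = 53.6 %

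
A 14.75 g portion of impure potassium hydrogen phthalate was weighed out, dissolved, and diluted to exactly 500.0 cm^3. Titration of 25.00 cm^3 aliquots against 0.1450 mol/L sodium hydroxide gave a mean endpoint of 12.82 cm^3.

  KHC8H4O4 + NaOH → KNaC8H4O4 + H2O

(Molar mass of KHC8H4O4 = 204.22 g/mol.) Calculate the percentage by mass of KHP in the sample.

n(NaOH) per titration = 0.01282 × 0.1450 = 1.859 × 10^-3 mol
n(KHC8H4O4) in each aliquot = 1.859 × 10^-3 mol (1:1 ratio)
n(KHC8H4O4) in the whole flask = 1.859 × 10^-3 × 500.0/25.00 = 0.03718 mol
mass of KHC8H4O4 = 0.03718 × 204.22 = 7.592 g
% KHC8H4O4 = 7.592 / 14.75 × 100 = 51.47 %

51.47 %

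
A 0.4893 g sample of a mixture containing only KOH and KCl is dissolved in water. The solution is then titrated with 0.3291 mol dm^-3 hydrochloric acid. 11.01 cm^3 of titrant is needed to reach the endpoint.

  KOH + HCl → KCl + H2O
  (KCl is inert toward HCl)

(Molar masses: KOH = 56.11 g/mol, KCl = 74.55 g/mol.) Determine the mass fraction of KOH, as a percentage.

n(HCl) = 0.01101 × 0.3291 = 3.623 × 10^-3 mol
Let x = n(KOH), y = n(KCl).
Titrant: 1x = 3.623 × 10^-3;  mass: 56.11x + 74.55y = 0.4893
Solving, x = 3.623 × 10^-3 mol, y = 3.836 × 10^-3 mol
mass of KOH = 3.623 × 10^-3 × 56.11 = 0.2033 g
% KOH = 0.2033 / 0.4893 × 100 = 41.55 %

41.55 %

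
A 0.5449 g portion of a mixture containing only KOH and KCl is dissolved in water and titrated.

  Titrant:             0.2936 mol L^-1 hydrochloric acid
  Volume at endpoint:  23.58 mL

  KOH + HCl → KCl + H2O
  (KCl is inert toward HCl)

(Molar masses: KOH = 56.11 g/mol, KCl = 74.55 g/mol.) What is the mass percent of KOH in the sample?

71.29 %

n(HCl) = 0.02358 × 0.2936 = 6.923 × 10^-3 mol
Let x = n(KOH), y = n(KCl).
Titrant: 1x = 6.923 × 10^-3;  mass: 56.11x + 74.55y = 0.5449
Solving, x = 6.923 × 10^-3 mol, y = 2.099 × 10^-3 mol
mass of KOH = 6.923 × 10^-3 × 56.11 = 0.3885 g
% KOH = 0.3885 / 0.5449 × 100 = 71.29 %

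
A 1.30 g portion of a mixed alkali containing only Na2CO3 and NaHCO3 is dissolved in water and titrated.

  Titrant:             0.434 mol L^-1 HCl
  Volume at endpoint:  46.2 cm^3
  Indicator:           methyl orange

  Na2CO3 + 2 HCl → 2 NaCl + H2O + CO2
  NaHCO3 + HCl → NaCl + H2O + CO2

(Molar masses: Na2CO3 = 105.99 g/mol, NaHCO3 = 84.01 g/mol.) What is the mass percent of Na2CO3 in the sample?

50.5 %

n(HCl) = 0.0462 × 0.434 = 0.0201 mol
Let x = n(Na2CO3), y = n(NaHCO3).
Titrant: 2x + 1y = 0.0201;  mass: 105.99x + 84.01y = 1.30
Solving, x = 6.20 × 10^-3 mol, y = 7.65 × 10^-3 mol
mass of Na2CO3 = 6.20 × 10^-3 × 105.99 = 0.657 g
% Na2CO3 = 0.657 / 1.30 × 100 = 50.5 %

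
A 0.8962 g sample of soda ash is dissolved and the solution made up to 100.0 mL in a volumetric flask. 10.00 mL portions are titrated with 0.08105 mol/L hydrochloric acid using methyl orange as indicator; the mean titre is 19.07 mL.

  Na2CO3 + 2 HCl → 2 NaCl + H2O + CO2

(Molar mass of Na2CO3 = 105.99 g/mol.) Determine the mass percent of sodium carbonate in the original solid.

n(HCl) per titration = 0.01907 × 0.08105 = 1.546 × 10^-3 mol
From the 1:2 ratio, n(Na2CO3) in each aliquot = 1/2 × 1.546 × 10^-3 = 7.728 × 10^-4 mol
n(Na2CO3) in the whole flask = 7.728 × 10^-4 × 100.0/10.00 = 7.728 × 10^-3 mol
mass of Na2CO3 = 7.728 × 10^-3 × 105.99 = 0.8191 g
% Na2CO3 = 0.8191 / 0.8962 × 100 = 91.40 %

91.40 %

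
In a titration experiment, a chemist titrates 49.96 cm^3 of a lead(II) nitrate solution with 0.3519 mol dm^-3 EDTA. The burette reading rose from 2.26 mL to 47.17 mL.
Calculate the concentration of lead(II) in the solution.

0.3163 mol/L

Pb^2+ + EDTA^4- → [Pb(EDTA)]^2-
n(EDTA) = 0.04491 L × 0.3519 mol/L = 0.01580 mol
n(Pb2+) = 0.01580 mol (1:1 mole ratio)
[Pb2+] = 0.01580 mol / 0.04996 L = 0.3163 mol/L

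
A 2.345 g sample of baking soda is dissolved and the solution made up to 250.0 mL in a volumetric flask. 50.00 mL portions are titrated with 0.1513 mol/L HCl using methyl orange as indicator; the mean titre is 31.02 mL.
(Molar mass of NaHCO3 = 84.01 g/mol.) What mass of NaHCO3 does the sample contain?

NaHCO3 + HCl → NaCl + H2O + CO2
n(HCl) per titration = 0.03102 × 0.1513 = 4.693 × 10^-3 mol
n(NaHCO3) in each aliquot = 4.693 × 10^-3 mol (1:1 ratio)
n(NaHCO3) in the whole flask = 4.693 × 10^-3 × 250.0/50.00 = 0.02347 mol
mass of NaHCO3 = 0.02347 × 84.01 = 1.971 g

1.971 g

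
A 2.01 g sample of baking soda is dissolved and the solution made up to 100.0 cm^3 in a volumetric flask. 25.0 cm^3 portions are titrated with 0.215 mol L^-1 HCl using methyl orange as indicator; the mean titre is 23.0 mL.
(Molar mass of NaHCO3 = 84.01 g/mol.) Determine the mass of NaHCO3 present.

NaHCO3 + HCl → NaCl + H2O + CO2
n(HCl) per titration = 0.0230 × 0.215 = 4.95 × 10^-3 mol
n(NaHCO3) in each aliquot = 4.95 × 10^-3 mol (1:1 ratio)
n(NaHCO3) in the whole flask = 4.95 × 10^-3 × 100.0/25.0 = 0.0198 mol
mass of NaHCO3 = 0.0198 × 84.01 = 1.66 g

1.66 g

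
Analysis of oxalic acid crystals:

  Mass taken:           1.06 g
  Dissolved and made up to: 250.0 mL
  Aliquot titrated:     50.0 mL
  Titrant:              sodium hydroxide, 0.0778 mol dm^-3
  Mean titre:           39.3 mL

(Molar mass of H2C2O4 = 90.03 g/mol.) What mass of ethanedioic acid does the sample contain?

H2C2O4 + 2 NaOH → Na2C2O4 + 2 H2O
n(NaOH) per titration = 0.0393 × 0.0778 = 3.06 × 10^-3 mol
From the 1:2 ratio, n(H2C2O4) in each aliquot = 1/2 × 3.06 × 10^-3 = 1.53 × 10^-3 mol
n(H2C2O4) in the whole flask = 1.53 × 10^-3 × 250.0/50.0 = 7.64 × 10^-3 mol
mass of H2C2O4 = 7.64 × 10^-3 × 90.03 = 0.688 g

0.688 g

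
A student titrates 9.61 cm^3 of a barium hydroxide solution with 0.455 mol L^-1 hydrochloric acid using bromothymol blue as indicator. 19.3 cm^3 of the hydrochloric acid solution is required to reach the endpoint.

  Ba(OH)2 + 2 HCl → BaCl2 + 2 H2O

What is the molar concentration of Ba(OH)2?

n(HCl) = 0.0193 L × 0.455 mol/L = 8.78 × 10^-3 mol
From the 1:2 mole ratio, n(Ba(OH)2) = 1/2 × 8.78 × 10^-3 = 4.39 × 10^-3 mol
[Ba(OH)2] = 4.39 × 10^-3 mol / 0.00961 L = 0.457 mol/L

0.457 mol/L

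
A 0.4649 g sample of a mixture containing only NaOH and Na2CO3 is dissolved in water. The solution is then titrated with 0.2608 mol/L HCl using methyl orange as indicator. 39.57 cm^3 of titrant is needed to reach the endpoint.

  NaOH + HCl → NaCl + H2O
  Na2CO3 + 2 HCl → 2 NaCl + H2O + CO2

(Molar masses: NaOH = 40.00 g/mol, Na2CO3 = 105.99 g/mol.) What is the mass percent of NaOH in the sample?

n(HCl) = 0.03957 × 0.2608 = 0.01032 mol
Let x = n(NaOH), y = n(Na2CO3).
Titrant: 1x + 2y = 0.01032;  mass: 40.00x + 105.99y = 0.4649
Solving, x = 6.310 × 10^-3 mol, y = 2.005 × 10^-3 mol
mass of NaOH = 6.310 × 10^-3 × 40.00 = 0.2524 g
% NaOH = 0.2524 / 0.4649 × 100 = 54.29 %

54.29 %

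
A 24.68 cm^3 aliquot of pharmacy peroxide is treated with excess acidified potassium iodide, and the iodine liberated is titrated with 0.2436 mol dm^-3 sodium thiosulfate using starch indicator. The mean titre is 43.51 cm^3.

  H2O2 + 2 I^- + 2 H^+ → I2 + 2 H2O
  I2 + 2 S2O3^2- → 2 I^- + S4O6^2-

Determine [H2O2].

0.2147 mol/L

n(S2O3^2-) = 0.04351 × 0.2436 = 0.01060 mol
n(I2) = n(S2O3^2-)/2 = 5.300 × 10^-3 mol
n(H2O2) in the aliquot = 5.300 × 10^-3 mol (1:1 ratio)
[H2O2] = 5.300 × 10^-3 / 0.02468 = 0.2147 mol/L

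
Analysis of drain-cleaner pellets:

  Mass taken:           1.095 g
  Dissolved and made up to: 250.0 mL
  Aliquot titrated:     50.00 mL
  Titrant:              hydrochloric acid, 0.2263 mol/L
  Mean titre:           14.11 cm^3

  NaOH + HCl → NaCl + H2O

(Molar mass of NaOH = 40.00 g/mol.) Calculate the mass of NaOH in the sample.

n(HCl) per titration = 0.01411 × 0.2263 = 3.193 × 10^-3 mol
n(NaOH) in each aliquot = 3.193 × 10^-3 mol (1:1 ratio)
n(NaOH) in the whole flask = 3.193 × 10^-3 × 250.0/50.00 = 0.01597 mol
mass of NaOH = 0.01597 × 40.00 = 0.6386 g

0.6386 g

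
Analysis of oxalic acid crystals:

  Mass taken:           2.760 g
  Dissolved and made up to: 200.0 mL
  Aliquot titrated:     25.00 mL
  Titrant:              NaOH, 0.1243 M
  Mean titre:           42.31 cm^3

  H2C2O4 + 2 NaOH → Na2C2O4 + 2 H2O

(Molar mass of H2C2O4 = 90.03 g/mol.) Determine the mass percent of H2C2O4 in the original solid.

68.62 %

n(NaOH) per titration = 0.04231 × 0.1243 = 5.259 × 10^-3 mol
From the 1:2 ratio, n(H2C2O4) in each aliquot = 1/2 × 5.259 × 10^-3 = 2.630 × 10^-3 mol
n(H2C2O4) in the whole flask = 2.630 × 10^-3 × 200.0/25.00 = 0.02104 mol
mass of H2C2O4 = 0.02104 × 90.03 = 1.894 g
% H2C2O4 = 1.894 / 2.760 × 100 = 68.62 %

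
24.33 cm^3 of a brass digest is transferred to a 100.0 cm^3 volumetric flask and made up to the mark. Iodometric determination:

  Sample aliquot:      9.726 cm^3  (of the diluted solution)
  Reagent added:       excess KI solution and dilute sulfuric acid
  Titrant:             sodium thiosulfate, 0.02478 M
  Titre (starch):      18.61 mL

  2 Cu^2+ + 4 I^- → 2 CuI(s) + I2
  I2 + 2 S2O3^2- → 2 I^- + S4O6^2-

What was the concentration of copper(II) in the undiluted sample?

0.1949 M

n(S2O3^2-) = 0.01861 × 0.02478 = 4.612 × 10^-4 mol
n(I2) = n(S2O3^2-)/2 = 2.306 × 10^-4 mol
From the 2:1 ratio, n(Cu2+) in the aliquot = 2/1 × 2.306 × 10^-4 = 4.612 × 10^-4 mol
[Cu2+]_dilute = 4.612 × 10^-4 / 0.009726 = 0.04741 mol/L
[Cu2+]_original = 0.04741 × 100.0/24.33 = 0.1949 mol/L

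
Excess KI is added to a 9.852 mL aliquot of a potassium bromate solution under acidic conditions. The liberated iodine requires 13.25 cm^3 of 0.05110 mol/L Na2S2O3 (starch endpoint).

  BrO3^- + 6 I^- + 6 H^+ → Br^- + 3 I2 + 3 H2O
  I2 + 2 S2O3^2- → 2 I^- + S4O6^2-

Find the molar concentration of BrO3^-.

n(S2O3^2-) = 0.01325 × 0.05110 = 6.771 × 10^-4 mol
n(I2) = n(S2O3^2-)/2 = 3.385 × 10^-4 mol
From the 1:3 ratio, n(BrO3^-) in the aliquot = 1/3 × 3.385 × 10^-4 = 1.128 × 10^-4 mol
[BrO3^-] = 1.128 × 10^-4 / 0.009852 = 0.01145 mol/L

0.01145 mol/L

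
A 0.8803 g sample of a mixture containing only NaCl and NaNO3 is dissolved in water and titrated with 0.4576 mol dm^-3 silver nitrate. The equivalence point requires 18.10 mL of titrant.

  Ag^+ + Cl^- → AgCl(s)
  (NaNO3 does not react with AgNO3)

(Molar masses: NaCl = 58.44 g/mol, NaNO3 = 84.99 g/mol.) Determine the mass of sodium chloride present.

0.4840 g

n(AgNO3) = 0.01810 × 0.4576 = 8.283 × 10^-3 mol
Let x = n(NaCl), y = n(NaNO3).
Titrant: 1x = 8.283 × 10^-3;  mass: 58.44x + 84.99y = 0.8803
Solving, x = 8.283 × 10^-3 mol, y = 4.663 × 10^-3 mol
mass of NaCl = 8.283 × 10^-3 × 58.44 = 0.4840 g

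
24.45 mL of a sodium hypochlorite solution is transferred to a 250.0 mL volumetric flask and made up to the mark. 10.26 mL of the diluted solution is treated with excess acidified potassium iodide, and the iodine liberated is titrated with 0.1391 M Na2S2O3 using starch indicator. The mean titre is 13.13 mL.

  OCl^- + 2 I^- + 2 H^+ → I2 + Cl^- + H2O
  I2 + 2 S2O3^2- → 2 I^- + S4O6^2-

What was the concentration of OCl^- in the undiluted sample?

0.9101 M

n(S2O3^2-) = 0.01313 × 0.1391 = 1.826 × 10^-3 mol
n(I2) = n(S2O3^2-)/2 = 9.132 × 10^-4 mol
n(OCl^-) in the aliquot = 9.132 × 10^-4 mol (1:1 ratio)
[OCl^-]_dilute = 9.132 × 10^-4 / 0.01026 = 0.08901 mol/L
[OCl^-]_original = 0.08901 × 250.0/24.45 = 0.9101 mol/L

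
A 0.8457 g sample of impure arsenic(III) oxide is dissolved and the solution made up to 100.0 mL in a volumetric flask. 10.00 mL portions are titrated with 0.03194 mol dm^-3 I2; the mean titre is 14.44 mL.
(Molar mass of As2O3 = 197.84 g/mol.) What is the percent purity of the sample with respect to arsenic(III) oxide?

53.95 %

As2O3 + 2 I2 + 2 H2O → As2O5 + 4 HI
n(I2) per titration = 0.01444 × 0.03194 = 4.612 × 10^-4 mol
From the 1:2 ratio, n(As2O3) in each aliquot = 1/2 × 4.612 × 10^-4 = 2.306 × 10^-4 mol
n(As2O3) in the whole flask = 2.306 × 10^-4 × 100.0/10.00 = 2.306 × 10^-3 mol
mass of As2O3 = 2.306 × 10^-3 × 197.84 = 0.4562 g
% As2O3 = 0.4562 / 0.8457 × 100 = 53.95 %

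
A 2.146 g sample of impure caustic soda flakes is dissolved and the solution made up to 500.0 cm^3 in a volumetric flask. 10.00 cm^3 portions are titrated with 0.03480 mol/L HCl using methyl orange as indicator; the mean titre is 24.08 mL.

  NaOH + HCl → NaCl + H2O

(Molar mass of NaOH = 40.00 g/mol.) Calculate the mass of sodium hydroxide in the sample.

1.676 g

n(HCl) per titration = 0.02408 × 0.03480 = 8.380 × 10^-4 mol
n(NaOH) in each aliquot = 8.380 × 10^-4 mol (1:1 ratio)
n(NaOH) in the whole flask = 8.380 × 10^-4 × 500.0/10.00 = 0.04190 mol
mass of NaOH = 0.04190 × 40.00 = 1.676 g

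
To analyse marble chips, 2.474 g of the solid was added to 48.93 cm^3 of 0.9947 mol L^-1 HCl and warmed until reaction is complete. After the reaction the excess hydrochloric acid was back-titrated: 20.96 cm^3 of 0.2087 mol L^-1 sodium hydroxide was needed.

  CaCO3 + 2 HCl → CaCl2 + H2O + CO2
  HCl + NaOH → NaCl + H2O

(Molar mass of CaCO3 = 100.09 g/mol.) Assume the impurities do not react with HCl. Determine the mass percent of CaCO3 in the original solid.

89.60 %

n(HCl) added = 0.04893 × 0.9947 = 0.04867 mol
n(NaOH) used in back-titration = 0.02096 × 0.2087 = 4.374 × 10^-3 mol
n(HCl) left over = 4.374 × 10^-3 mol (1:1 ratio)
n(HCl) consumed by analyte = 0.04867 − 4.374 × 10^-3 = 0.04430 mol
From the 1:2 ratio, n(CaCO3) = 1/2 × 0.04430 = 0.02215 mol
mass of CaCO3 = 0.02215 × 100.09 = 2.217 g
% CaCO3 = 2.217 / 2.474 × 100 = 89.60 %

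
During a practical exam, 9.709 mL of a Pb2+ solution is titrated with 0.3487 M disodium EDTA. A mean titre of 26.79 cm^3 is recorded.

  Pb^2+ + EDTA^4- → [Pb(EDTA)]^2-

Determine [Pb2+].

0.9622 M

n(EDTA) = 0.02679 L × 0.3487 mol/L = 9.342 × 10^-3 mol
n(Pb2+) = 9.342 × 10^-3 mol (1:1 mole ratio)
[Pb2+] = 9.342 × 10^-3 mol / 0.009709 L = 0.9622 mol/L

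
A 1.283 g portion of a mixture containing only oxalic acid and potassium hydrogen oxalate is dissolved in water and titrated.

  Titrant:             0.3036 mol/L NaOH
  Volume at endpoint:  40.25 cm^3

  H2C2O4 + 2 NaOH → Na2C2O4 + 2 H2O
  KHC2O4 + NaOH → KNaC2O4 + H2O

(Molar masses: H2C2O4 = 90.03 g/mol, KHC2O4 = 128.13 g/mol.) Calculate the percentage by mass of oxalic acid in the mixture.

11.94 %

n(NaOH) = 0.04025 × 0.3036 = 0.01222 mol
Let x = n(H2C2O4), y = n(KHC2O4).
Titrant: 2x + 1y = 0.01222;  mass: 90.03x + 128.13y = 1.283
Solving, x = 1.701 × 10^-3 mol, y = 8.818 × 10^-3 mol
mass of H2C2O4 = 1.701 × 10^-3 × 90.03 = 0.1531 g
% H2C2O4 = 0.1531 / 1.283 × 100 = 11.94 %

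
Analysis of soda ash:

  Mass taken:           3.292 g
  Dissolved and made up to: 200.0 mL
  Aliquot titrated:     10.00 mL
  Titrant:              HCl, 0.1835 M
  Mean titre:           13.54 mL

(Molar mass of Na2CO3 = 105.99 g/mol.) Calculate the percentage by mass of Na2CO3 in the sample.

79.99 %

Na2CO3 + 2 HCl → 2 NaCl + H2O + CO2
n(HCl) per titration = 0.01354 × 0.1835 = 2.485 × 10^-3 mol
From the 1:2 ratio, n(Na2CO3) in each aliquot = 1/2 × 2.485 × 10^-3 = 1.242 × 10^-3 mol
n(Na2CO3) in the whole flask = 1.242 × 10^-3 × 200.0/10.00 = 0.02485 mol
mass of Na2CO3 = 0.02485 × 105.99 = 2.633 g
% Na2CO3 = 2.633 / 3.292 × 100 = 79.99 %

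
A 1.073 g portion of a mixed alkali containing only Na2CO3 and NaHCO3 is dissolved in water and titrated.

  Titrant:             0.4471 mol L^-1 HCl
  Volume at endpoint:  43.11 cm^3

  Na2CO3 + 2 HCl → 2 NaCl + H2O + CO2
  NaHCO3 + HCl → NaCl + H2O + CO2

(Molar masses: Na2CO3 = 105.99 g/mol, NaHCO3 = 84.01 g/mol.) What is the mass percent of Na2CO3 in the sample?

n(HCl) = 0.04311 × 0.4471 = 0.01927 mol
Let x = n(Na2CO3), y = n(NaHCO3).
Titrant: 2x + 1y = 0.01927;  mass: 105.99x + 84.01y = 1.073
Solving, x = 8.806 × 10^-3 mol, y = 1.662 × 10^-3 mol
mass of Na2CO3 = 8.806 × 10^-3 × 105.99 = 0.9334 g
% Na2CO3 = 0.9334 / 1.073 × 100 = 86.99 %

86.99 %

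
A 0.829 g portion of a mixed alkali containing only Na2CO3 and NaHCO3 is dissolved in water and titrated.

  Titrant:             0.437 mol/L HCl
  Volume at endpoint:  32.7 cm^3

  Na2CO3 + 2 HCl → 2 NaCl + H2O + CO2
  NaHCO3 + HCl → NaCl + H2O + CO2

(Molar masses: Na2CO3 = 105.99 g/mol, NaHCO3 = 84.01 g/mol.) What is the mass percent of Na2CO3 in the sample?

n(HCl) = 0.0327 × 0.437 = 0.0143 mol
Let x = n(Na2CO3), y = n(NaHCO3).
Titrant: 2x + 1y = 0.0143;  mass: 105.99x + 84.01y = 0.829
Solving, x = 5.99 × 10^-3 mol, y = 2.31 × 10^-3 mol
mass of Na2CO3 = 5.99 × 10^-3 × 105.99 = 0.635 g
% Na2CO3 = 0.635 / 0.829 × 100 = 76.6 %

76.6 %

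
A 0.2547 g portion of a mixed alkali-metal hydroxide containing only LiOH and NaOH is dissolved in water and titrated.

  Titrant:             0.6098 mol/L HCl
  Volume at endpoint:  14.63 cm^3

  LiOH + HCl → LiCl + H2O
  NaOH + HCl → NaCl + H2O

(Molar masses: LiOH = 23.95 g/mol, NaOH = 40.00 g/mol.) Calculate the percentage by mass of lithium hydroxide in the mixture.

n(HCl) = 0.01463 × 0.6098 = 8.921 × 10^-3 mol
Let x = n(LiOH), y = n(NaOH).
Titrant: 1x + 1y = 8.921 × 10^-3;  mass: 23.95x + 40.00y = 0.2547
Solving, x = 6.365 × 10^-3 mol, y = 2.557 × 10^-3 mol
mass of LiOH = 6.365 × 10^-3 × 23.95 = 0.1524 g
% LiOH = 0.1524 / 0.2547 × 100 = 59.85 %

59.85 %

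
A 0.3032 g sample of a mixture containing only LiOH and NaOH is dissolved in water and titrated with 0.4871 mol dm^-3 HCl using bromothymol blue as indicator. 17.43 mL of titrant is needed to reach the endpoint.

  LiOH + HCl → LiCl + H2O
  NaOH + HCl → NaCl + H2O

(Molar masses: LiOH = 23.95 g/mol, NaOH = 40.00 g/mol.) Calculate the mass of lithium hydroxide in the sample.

n(HCl) = 0.01743 × 0.4871 = 8.490 × 10^-3 mol
Let x = n(LiOH), y = n(NaOH).
Titrant: 1x + 1y = 8.490 × 10^-3;  mass: 23.95x + 40.00y = 0.3032
Solving, x = 2.268 × 10^-3 mol, y = 6.222 × 10^-3 mol
mass of LiOH = 2.268 × 10^-3 × 23.95 = 0.05433 g

0.05433 g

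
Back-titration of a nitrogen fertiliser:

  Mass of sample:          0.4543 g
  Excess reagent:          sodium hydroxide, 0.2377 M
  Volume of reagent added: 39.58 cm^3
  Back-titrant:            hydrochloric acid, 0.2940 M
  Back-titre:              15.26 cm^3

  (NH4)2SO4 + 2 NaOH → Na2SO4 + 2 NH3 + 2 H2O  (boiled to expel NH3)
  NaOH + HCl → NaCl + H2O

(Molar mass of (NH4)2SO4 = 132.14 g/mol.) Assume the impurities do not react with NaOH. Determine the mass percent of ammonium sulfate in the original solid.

71.58 %

n(NaOH) added = 0.03958 × 0.2377 = 9.408 × 10^-3 mol
n(HCl) used in back-titration = 0.01526 × 0.2940 = 4.486 × 10^-3 mol
n(NaOH) left over = 4.486 × 10^-3 mol (1:1 ratio)
n(NaOH) consumed by analyte = 9.408 × 10^-3 − 4.486 × 10^-3 = 4.922 × 10^-3 mol
From the 1:2 ratio, n((NH4)2SO4) = 1/2 × 4.922 × 10^-3 = 2.461 × 10^-3 mol
mass of (NH4)2SO4 = 2.461 × 10^-3 × 132.14 = 0.3252 g
% (NH4)2SO4 = 0.3252 / 0.4543 × 100 = 71.58 %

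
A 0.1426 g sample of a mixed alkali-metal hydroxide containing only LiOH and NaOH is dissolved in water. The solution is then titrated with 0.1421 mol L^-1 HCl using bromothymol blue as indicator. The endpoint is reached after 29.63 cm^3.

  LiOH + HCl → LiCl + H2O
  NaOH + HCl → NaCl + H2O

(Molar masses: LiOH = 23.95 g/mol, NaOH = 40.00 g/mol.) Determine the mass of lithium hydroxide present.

n(HCl) = 0.02963 × 0.1421 = 4.210 × 10^-3 mol
Let x = n(LiOH), y = n(NaOH).
Titrant: 1x + 1y = 4.210 × 10^-3;  mass: 23.95x + 40.00y = 0.1426
Solving, x = 1.609 × 10^-3 mol, y = 2.602 × 10^-3 mol
mass of LiOH = 1.609 × 10^-3 × 23.95 = 0.03852 g

0.03852 g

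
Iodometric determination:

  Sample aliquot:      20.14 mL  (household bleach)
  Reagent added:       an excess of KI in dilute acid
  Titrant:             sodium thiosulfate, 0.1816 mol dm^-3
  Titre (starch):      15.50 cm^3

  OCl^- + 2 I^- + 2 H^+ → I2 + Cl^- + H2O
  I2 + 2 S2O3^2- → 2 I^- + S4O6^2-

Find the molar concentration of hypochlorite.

n(S2O3^2-) = 0.01550 × 0.1816 = 2.815 × 10^-3 mol
n(I2) = n(S2O3^2-)/2 = 1.407 × 10^-3 mol
n(OCl^-) in the aliquot = 1.407 × 10^-3 mol (1:1 ratio)
[OCl^-] = 1.407 × 10^-3 / 0.02014 = 0.06988 mol/L

0.06988 mol/L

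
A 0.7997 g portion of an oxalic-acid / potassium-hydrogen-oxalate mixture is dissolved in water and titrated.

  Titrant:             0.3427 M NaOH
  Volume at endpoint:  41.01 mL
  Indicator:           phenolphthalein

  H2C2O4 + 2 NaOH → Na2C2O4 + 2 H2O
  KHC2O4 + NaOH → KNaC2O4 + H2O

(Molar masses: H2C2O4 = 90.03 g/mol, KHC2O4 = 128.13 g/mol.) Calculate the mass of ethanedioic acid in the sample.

0.5422 g

n(NaOH) = 0.04101 × 0.3427 = 0.01405 mol
Let x = n(H2C2O4), y = n(KHC2O4).
Titrant: 2x + 1y = 0.01405;  mass: 90.03x + 128.13y = 0.7997
Solving, x = 6.022 × 10^-3 mol, y = 2.010 × 10^-3 mol
mass of H2C2O4 = 6.022 × 10^-3 × 90.03 = 0.5422 g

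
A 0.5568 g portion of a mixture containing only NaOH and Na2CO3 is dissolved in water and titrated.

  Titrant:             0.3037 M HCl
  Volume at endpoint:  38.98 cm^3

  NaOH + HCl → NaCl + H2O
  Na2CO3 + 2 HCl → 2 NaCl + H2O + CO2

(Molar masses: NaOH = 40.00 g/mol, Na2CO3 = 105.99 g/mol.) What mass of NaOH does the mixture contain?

n(HCl) = 0.03898 × 0.3037 = 0.01184 mol
Let x = n(NaOH), y = n(Na2CO3).
Titrant: 1x + 2y = 0.01184;  mass: 40.00x + 105.99y = 0.5568
Solving, x = 5.430 × 10^-3 mol, y = 3.204 × 10^-3 mol
mass of NaOH = 5.430 × 10^-3 × 40.00 = 0.2172 g

0.2172 g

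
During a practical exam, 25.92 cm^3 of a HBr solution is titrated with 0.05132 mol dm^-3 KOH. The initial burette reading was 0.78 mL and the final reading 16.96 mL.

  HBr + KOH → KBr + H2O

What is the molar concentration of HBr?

0.03204 mol/L

n(KOH) = 0.01618 L × 0.05132 mol/L = 8.304 × 10^-4 mol
n(HBr) = 8.304 × 10^-4 mol (1:1 mole ratio)
[HBr] = 8.304 × 10^-4 mol / 0.02592 L = 0.03204 mol/L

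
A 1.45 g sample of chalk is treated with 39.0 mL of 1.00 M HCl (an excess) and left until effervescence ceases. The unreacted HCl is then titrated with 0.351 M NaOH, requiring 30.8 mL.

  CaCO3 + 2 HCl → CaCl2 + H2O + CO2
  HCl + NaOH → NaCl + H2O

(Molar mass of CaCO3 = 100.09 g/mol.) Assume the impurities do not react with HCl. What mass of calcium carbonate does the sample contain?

1.41 g

n(HCl) added = 0.0390 × 1.00 = 0.0390 mol
n(NaOH) used in back-titration = 0.0308 × 0.351 = 0.0108 mol
n(HCl) left over = 0.0108 mol (1:1 ratio)
n(HCl) consumed by analyte = 0.0390 − 0.0108 = 0.0282 mol
From the 1:2 ratio, n(CaCO3) = 1/2 × 0.0282 = 0.0141 mol
mass of CaCO3 = 0.0141 × 100.09 = 1.41 g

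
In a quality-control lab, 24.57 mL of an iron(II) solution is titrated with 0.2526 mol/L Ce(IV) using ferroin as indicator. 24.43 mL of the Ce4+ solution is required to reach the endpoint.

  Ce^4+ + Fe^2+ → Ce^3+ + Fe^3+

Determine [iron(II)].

n(Ce4+) = 0.02443 L × 0.2526 mol/L = 6.171 × 10^-3 mol
n(Fe2+) = 6.171 × 10^-3 mol (1:1 mole ratio)
[Fe2+] = 6.171 × 10^-3 mol / 0.02457 L = 0.2512 mol/L

0.2512 mol/L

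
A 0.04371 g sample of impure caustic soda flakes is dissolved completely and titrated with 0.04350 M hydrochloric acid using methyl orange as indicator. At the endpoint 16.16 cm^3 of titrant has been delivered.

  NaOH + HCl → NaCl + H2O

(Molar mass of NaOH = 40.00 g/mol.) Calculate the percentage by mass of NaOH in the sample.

64.33 %

n(HCl) = 0.01616 L × 0.04350 mol/L = 7.030 × 10^-4 mol
n(NaOH) = 7.030 × 10^-4 mol (1:1 ratio)
mass of NaOH = 7.030 × 10^-4 × 40.00 g/mol = 0.02812 g
% NaOH = 0.02812 / 0.04371 × 100 = 64.33 %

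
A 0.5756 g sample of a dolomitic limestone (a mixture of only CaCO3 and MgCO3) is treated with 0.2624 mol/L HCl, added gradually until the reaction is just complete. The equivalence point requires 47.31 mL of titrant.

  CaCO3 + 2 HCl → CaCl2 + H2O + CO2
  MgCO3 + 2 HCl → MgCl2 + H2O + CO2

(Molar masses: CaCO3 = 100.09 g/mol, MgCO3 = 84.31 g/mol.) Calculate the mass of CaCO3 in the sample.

n(HCl) = 0.04731 × 0.2624 = 0.01241 mol
Let x = n(CaCO3), y = n(MgCO3).
Titrant: 2x + 2y = 0.01241;  mass: 100.09x + 84.31y = 0.5756
Solving, x = 3.313 × 10^-3 mol, y = 2.894 × 10^-3 mol
mass of CaCO3 = 3.313 × 10^-3 × 100.09 = 0.3316 g

0.3316 g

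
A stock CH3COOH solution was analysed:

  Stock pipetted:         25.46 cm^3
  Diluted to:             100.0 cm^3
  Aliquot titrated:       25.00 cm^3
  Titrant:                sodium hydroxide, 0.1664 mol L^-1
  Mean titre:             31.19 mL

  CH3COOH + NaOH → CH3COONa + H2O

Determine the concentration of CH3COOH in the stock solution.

0.8154 mol/L

n(NaOH) = 0.03119 × 0.1664 = 5.190 × 10^-3 mol
n(CH3COOH) in the aliquot = 5.190 × 10^-3 mol (1:1 ratio)
[CH3COOH]_dilute = 5.190 × 10^-3 / 0.02500 = 0.2076 mol/L
Dilution factor = 100.0 / 25.46 = 3.928
[CH3COOH]_stock = 0.2076 × 3.928 = 0.8154 mol/L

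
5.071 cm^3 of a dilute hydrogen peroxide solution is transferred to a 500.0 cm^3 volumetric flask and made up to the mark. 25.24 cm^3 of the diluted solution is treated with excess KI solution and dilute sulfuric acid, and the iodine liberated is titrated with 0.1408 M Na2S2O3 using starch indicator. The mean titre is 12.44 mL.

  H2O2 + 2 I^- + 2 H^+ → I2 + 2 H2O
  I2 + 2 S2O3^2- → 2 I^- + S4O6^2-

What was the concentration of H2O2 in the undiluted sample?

3.421 M

n(S2O3^2-) = 0.01244 × 0.1408 = 1.752 × 10^-3 mol
n(I2) = n(S2O3^2-)/2 = 8.758 × 10^-4 mol
n(H2O2) in the aliquot = 8.758 × 10^-4 mol (1:1 ratio)
[H2O2]_dilute = 8.758 × 10^-4 / 0.02524 = 0.03470 mol/L
[H2O2]_original = 0.03470 × 500.0/5.071 = 3.421 mol/L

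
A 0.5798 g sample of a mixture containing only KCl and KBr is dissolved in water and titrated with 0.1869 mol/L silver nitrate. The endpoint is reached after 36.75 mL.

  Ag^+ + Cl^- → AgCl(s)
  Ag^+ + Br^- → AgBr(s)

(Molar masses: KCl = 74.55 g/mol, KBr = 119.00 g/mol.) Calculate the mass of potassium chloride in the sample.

0.3984 g

n(AgNO3) = 0.03675 × 0.1869 = 6.869 × 10^-3 mol
Let x = n(KCl), y = n(KBr).
Titrant: 1x + 1y = 6.869 × 10^-3;  mass: 74.55x + 119.00y = 0.5798
Solving, x = 5.344 × 10^-3 mol, y = 1.524 × 10^-3 mol
mass of KCl = 5.344 × 10^-3 × 74.55 = 0.3984 g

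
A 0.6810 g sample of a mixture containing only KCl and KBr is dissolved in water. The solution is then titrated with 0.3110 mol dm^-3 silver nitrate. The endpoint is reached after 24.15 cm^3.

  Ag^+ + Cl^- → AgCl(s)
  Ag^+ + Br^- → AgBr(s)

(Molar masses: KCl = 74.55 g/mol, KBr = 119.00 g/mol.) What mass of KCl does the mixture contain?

n(AgNO3) = 0.02415 × 0.3110 = 7.511 × 10^-3 mol
Let x = n(KCl), y = n(KBr).
Titrant: 1x + 1y = 7.511 × 10^-3;  mass: 74.55x + 119.00y = 0.6810
Solving, x = 4.787 × 10^-3 mol, y = 2.724 × 10^-3 mol
mass of KCl = 4.787 × 10^-3 × 74.55 = 0.3568 g

0.3568 g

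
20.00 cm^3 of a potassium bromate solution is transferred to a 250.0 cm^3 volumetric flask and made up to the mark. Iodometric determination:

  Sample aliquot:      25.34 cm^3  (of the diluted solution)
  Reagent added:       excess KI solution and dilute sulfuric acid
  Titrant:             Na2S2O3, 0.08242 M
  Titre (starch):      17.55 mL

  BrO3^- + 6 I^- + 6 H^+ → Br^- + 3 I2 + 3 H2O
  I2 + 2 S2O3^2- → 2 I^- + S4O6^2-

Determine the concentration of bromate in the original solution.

0.1189 M

n(S2O3^2-) = 0.01755 × 0.08242 = 1.446 × 10^-3 mol
n(I2) = n(S2O3^2-)/2 = 7.232 × 10^-4 mol
From the 1:3 ratio, n(BrO3^-) in the aliquot = 1/3 × 7.232 × 10^-4 = 2.411 × 10^-4 mol
[BrO3^-]_dilute = 2.411 × 10^-4 / 0.02534 = 0.009514 mol/L
[BrO3^-]_original = 0.009514 × 250.0/20.00 = 0.1189 mol/L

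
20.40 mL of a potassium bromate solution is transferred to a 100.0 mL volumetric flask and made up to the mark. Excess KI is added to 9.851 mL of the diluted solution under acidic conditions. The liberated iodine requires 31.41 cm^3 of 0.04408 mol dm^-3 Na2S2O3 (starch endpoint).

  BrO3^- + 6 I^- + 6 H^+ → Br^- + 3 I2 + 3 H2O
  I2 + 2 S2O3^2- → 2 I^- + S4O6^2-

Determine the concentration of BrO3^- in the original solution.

n(S2O3^2-) = 0.03141 × 0.04408 = 1.385 × 10^-3 mol
n(I2) = n(S2O3^2-)/2 = 6.923 × 10^-4 mol
From the 1:3 ratio, n(BrO3^-) in the aliquot = 1/3 × 6.923 × 10^-4 = 2.308 × 10^-4 mol
[BrO3^-]_dilute = 2.308 × 10^-4 / 0.009851 = 0.02342 mol/L
[BrO3^-]_original = 0.02342 × 100.0/20.40 = 0.1148 mol/L

0.1148 mol/L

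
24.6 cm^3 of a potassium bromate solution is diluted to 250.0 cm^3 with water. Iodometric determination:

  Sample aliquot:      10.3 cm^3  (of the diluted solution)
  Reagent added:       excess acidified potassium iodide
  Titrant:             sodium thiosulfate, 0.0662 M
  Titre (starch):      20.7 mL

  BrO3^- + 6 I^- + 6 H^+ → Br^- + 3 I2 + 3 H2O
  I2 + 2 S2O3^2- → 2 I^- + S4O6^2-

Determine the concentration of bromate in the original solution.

n(S2O3^2-) = 0.0207 × 0.0662 = 1.37 × 10^-3 mol
n(I2) = n(S2O3^2-)/2 = 6.85 × 10^-4 mol
From the 1:3 ratio, n(BrO3^-) in the aliquot = 1/3 × 6.85 × 10^-4 = 2.28 × 10^-4 mol
[BrO3^-]_dilute = 2.28 × 10^-4 / 0.0103 = 0.0222 mol/L
[BrO3^-]_original = 0.0222 × 250.0/24.6 = 0.225 mol/L

0.225 M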